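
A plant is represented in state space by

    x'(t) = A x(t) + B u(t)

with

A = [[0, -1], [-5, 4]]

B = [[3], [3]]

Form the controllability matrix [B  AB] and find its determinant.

0

AB = [[-3], [-3]]
Controllability matrix C = [B  AB] = [[3, -3], [3, -3]]
det(C) = 3·(-3) - (-3)·3 = -9 - (-9) = 0
Since det(C) = 0, rank(C) < 2 and the system is not completely controllable.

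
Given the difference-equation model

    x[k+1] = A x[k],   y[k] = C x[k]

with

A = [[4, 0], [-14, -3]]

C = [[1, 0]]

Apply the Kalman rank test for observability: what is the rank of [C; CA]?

1

CA = [[4, 0]]
Observability matrix O = [C; CA] = [[1, 0], [4, 0]]
Every row of O is a scalar multiple of row 1 = [1, 0] (multipliers 1, 4), so the rows span a one-dimensional space.
O ≠ 0, hence rank(O) = 1.
rank(O) = 1 < n = 2, so the pair (A, C) is not completely observable.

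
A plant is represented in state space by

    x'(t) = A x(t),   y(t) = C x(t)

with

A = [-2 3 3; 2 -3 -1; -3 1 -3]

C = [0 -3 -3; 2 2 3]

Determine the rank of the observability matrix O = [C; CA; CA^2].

CA = [[3, 6, 12], [-9, 3, -5]]
CA^2 = [[-30, 3, -33], [39, -41, -15]]
Observability matrix O = [C; CA; CA^2] = [[0, -3, -3], [2, 2, 3], [3, 6, 12], [-9, 3, -5], [-30, 3, -33], [39, -41, -15]]
Take the 3×3 submatrix of O formed by rows 1, 2, 3: [[0, -3, -3], [2, 2, 3], [3, 6, 12]]. Its determinant is 0·(2·12 - 3·6) - (-3)·(2·12 - 3·3) + (-3)·(2·6 - 2·3) = 0·6 - (-3)·15 + (-3)·6 = 27 ≠ 0.
So rank(O) ≥ 3; since O has 3 columns, rank(O) = 3.
rank(O) = 3 = n, so the pair (A, C) is completely observable.

3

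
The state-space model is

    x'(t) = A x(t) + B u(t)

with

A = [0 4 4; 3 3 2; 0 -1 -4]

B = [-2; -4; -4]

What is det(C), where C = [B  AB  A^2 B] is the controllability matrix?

AB = [[-32], [-26], [20]]
A^2B = [[-24], [-134], [-54]]
Controllability matrix C = [B  AB  A^2B] = [[-2, -32, -24], [-4, -26, -134], [-4, 20, -54]]
Expanding along the first row, det(C) = (-2)·((-26)·(-54) - (-134)·20) - (-32)·((-4)·(-54) - (-134)·(-4)) + (-24)·((-4)·20 - (-26)·(-4)) = (-2)·4084 - (-32)·(-320) + (-24)·(-184) = -13992
Since det(C) ≠ 0, rank(C) = 3 and the system is completely controllable.

-13992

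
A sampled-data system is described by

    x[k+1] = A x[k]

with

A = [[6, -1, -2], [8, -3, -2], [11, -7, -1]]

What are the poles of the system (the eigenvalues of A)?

det(zI - A) = z^3 - (tr A)z^2 + (M11 + M22 + M33)z - det A, where Mii is the 2×2 principal minor of A obtained by deleting row i and column i.
tr A = 6 + (-3) + (-1) = 2; M11 = (-3)·(-1) - (-2)·(-7) = 3 - 14 = -11; M22 = 6·(-1) - (-2)·11 = -6 - (-22) = 16; M33 = 6·(-3) - (-1)·8 = -18 - (-8) = -10; sum of minors = -5.
det A = 6·((-3)·(-1) - (-2)·(-7)) - (-1)·(8·(-1) - (-2)·11) + (-2)·(8·(-7) - (-3)·11) = 6·(-11) - (-1)·14 + (-2)·(-23) = -6.
So p(z) = det(zI - A) = z^3 - 2z^2 - 5z + 6.
Rational-root test: any integer root divides 6. Testing small divisors, z = 1 works: p(1) = 1 + (-2) + (-5) + 6 = 0, so (z - 1) is a factor.
Dividing, p(z) = (z - 1)(z^2 - z - 6).
Factor z^2 - z - 6: two numbers with sum 1 and product -6 are 3 and -2, so z^2 - z - 6 = (z - 3)(z + 2).
Hence p(z) = (z - 3) (z - 1) (z + 2), with roots -2, 1, 3.

-2, 1, 3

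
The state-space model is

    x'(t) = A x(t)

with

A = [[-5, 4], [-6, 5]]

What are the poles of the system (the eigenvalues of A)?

-1, 1

det(sI - A) = s^2 - (tr A)s + det A, with tr A = (-5) + 5 = 0 and det A = (-5)·5 - 4·(-6) = -25 - (-24) = -1.
So p(s) = det(sI - A) = s^2 - 1.
Factor s^2 - 1: two numbers with sum 0 and product -1 are 1 and -1, so s^2 - 1 = (s - 1)(s + 1).
Hence p(s) = (s - 1) (s + 1), with roots -1, 1.
At least one eigenvalue has non-negative real part, so the system is not asymptotically stable.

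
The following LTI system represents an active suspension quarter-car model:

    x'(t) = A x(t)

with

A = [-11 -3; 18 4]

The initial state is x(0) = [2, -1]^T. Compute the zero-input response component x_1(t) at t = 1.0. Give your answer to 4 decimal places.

det(sI - A) = s^2 - (tr A)s + det A, with tr A = (-11) + 4 = -7 and det A = (-11)·4 - (-3)·18 = -44 - (-54) = 10.
So p(s) = det(sI - A) = s^2 + 7s + 10.
Factor s^2 + 7s + 10: two numbers with sum -7 and product 10 are -2 and -5, so s^2 + 7s + 10 = (s + 2)(s + 5).
Hence p(s) = (s + 2) (s + 5), with roots -5, -2.
The eigenvalues -5, -2 are distinct and real, so A is diagonalisable and x(t) = e^{At} x(0) = V diag(e^{λ_i t}) V^{-1} x(0), where the columns of V are the eigenvectors.
λ = -5: A - (-5)I = [[-6, -3], [18, 9]]. Row 1 gives (-6)·v1 + (-3)·v2 = 0, so take v_1 = [1, -2]^T.
λ = -2: A - (-2)I = [[-9, -3], [18, 6]]. Row 1 gives (-9)·v1 + (-3)·v2 = 0, so take v_2 = [-1, 3]^T.
V = [v_1 v_2] = [[1, -1], [-2, 3]] has det V = 1, so V^{-1} = adj(V)/det V = [[3, 1], [2, 1]].
Modal coordinates z(0) = V^{-1} x(0): 3·2 + 1·(-1) = 5; 2·2 + 1·(-1) = 3; so z(0) = [5, 3]^T.
x_1(t) = Σ_i (v_i)_1 · z_i(0) · e^{λ_i t} (row 1 of V times the modal terms).
x_1(1.0) = 1·5·e^{-5·1.0} + (-1)·3·e^{-2·1.0} = 5·0.006738 + (-3)·0.135335 = -0.3723.

-0.3723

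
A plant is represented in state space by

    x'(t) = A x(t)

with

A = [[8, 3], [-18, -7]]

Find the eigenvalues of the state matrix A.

det(sI - A) = s^2 - (tr A)s + det A, with tr A = 8 + (-7) = 1 and det A = 8·(-7) - 3·(-18) = -56 - (-54) = -2.
So p(s) = det(sI - A) = s^2 - s - 2.
Factor s^2 - s - 2: two numbers with sum 1 and product -2 are 2 and -1, so s^2 - s - 2 = (s - 2)(s + 1).
Hence p(s) = (s - 2) (s + 1), with roots -1, 2.
At least one eigenvalue has non-negative real part, so the system is not asymptotically stable.

-1, 2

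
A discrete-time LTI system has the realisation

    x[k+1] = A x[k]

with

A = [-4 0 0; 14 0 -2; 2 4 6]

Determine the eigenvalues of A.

-4, 2, 4

det(zI - A) = z^3 - (tr A)z^2 + (M11 + M22 + M33)z - det A, where Mii is the 2×2 principal minor of A obtained by deleting row i and column i.
tr A = (-4) + 0 + 6 = 2; M11 = 0·6 - (-2)·4 = 0 - (-8) = 8; M22 = (-4)·6 - 0·2 = -24 - 0 = -24; M33 = (-4)·0 - 0·14 = 0 - 0 = 0; sum of minors = -16.
det A = (-4)·(0·6 - (-2)·4) - 0·(14·6 - (-2)·2) + 0·(14·4 - 0·2) = (-4)·8 - 0·88 + 0·56 = -32.
So p(z) = det(zI - A) = z^3 - 2z^2 - 16z + 32.
Rational-root test: any integer root divides 32. Testing small divisors, z = 2 works: p(2) = 8 + (-8) + (-32) + 32 = 0, so (z - 2) is a factor.
Dividing, p(z) = (z - 2)(z^2 - 16).
Factor z^2 - 16: two numbers with sum 0 and product -16 are 4 and -4, so z^2 - 16 = (z - 4)(z + 4).
Hence p(z) = (z - 4) (z - 2) (z + 4), with roots -4, 2, 4.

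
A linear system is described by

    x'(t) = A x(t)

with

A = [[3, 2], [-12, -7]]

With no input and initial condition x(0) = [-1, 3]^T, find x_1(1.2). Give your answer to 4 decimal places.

-0.0273

det(sI - A) = s^2 - (tr A)s + det A, with tr A = 3 + (-7) = -4 and det A = 3·(-7) - 2·(-12) = -21 - (-24) = 3.
So p(s) = det(sI - A) = s^2 + 4s + 3.
Factor s^2 + 4s + 3: two numbers with sum -4 and product 3 are -1 and -3, so s^2 + 4s + 3 = (s + 1)(s + 3).
Hence p(s) = (s + 1) (s + 3), with roots -3, -1.
The eigenvalues -3, -1 are distinct and real, so A is diagonalisable and x(t) = e^{At} x(0) = V diag(e^{λ_i t}) V^{-1} x(0), where the columns of V are the eigenvectors.
λ = -3: A - (-3)I = [[6, 2], [-12, -4]]. Row 1 gives 6·v1 + 2·v2 = 0, so take v_1 = [-1, 3]^T.
λ = -1: A - (-1)I = [[4, 2], [-12, -6]]. Row 1 gives 4·v1 + 2·v2 = 0, so take v_2 = [1, -2]^T.
V = [v_1 v_2] = [[-1, 1], [3, -2]] has det V = -1, so V^{-1} = adj(V)/det V = [[2, 1], [3, 1]].
Modal coordinates z(0) = V^{-1} x(0): 2·(-1) + 1·3 = 1; 3·(-1) + 1·3 = 0; so z(0) = [1, 0]^T.
x_1(t) = Σ_i (v_i)_1 · z_i(0) · e^{λ_i t} (row 1 of V times the modal terms).
x_1(1.2) = (-1)·1·e^{-3·1.2} + 1·0·e^{-1·1.2} = (-1)·0.027324 + 0·0.301194 = -0.0273.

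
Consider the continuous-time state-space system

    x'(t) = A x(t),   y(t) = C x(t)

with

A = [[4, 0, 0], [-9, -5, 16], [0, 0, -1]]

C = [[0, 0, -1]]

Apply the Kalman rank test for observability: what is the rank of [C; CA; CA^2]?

CA = [[0, 0, 1]]
CA^2 = [[0, 0, -1]]
Observability matrix O = [C; CA; CA^2] = [[0, 0, -1], [0, 0, 1], [0, 0, -1]]
Every row of O is a scalar multiple of row 1 = [0, 0, -1] (multipliers 1, -1, 1), so the rows span a one-dimensional space.
O ≠ 0, hence rank(O) = 1.
rank(O) = 1 < n = 3, so the pair (A, C) is not completely observable.

1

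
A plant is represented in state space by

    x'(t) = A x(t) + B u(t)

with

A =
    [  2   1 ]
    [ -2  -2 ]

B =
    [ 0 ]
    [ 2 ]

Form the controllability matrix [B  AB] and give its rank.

AB = [[2], [-4]]
Controllability matrix C = [B  AB] = [[0, 2], [2, -4]]
det(C) = 0·(-4) - 2·2 = 0 - 4 = -4 ≠ 0, so rank(C) = 2.
rank(C) = 2 = n, so the pair (A, B) is completely controllable.

2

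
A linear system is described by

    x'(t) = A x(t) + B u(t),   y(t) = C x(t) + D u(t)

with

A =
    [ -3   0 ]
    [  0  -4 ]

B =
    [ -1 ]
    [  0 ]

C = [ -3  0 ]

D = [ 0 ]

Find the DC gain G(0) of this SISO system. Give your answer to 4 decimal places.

1.0000

G(0) = C(-A)^{-1}B + D = -C A^{-1} B + D.
det A = 12, so A^{-1} = (1/12)·adj(A) = [[-1/3, 0], [0, -1/4]]
A^{-1} B = [1/3, 0]^T
C A^{-1} B = -1
G(0) = D - C A^{-1} B = 0 - (-1) = 1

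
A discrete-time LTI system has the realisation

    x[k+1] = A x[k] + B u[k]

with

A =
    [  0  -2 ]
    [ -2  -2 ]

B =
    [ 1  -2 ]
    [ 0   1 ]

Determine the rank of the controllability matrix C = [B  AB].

AB = [[0, -2], [-2, 2]]
Controllability matrix C = [B  AB] = [[1, -2, 0, -2], [0, 1, -2, 2]]
Take the 2×2 submatrix of C formed by columns 1, 2: [[1, -2], [0, 1]]. Its determinant is 1·1 - (-2)·0 = 1 - 0 = 1 ≠ 0.
So rank(C) ≥ 2; since C has 2 rows, rank(C) = 2.
rank(C) = 2 = n, so the pair (A, B) is completely controllable.

2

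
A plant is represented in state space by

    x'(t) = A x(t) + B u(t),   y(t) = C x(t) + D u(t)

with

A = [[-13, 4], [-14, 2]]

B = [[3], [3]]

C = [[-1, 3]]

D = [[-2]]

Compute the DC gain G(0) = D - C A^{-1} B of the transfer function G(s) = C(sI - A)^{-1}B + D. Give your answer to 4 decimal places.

-2.5000

G(0) = C(-A)^{-1}B + D = -C A^{-1} B + D.
det A = 30, so A^{-1} = (1/30)·adj(A) = [[1/15, -2/15], [7/15, -13/30]]
A^{-1} B = [-1/5, 1/10]^T
C A^{-1} B = 1/2
G(0) = D - C A^{-1} B = -2 - (1/2) = -5/2 ≈ -2.5000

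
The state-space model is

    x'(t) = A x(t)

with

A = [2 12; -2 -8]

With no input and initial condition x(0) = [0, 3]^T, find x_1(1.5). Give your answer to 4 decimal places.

0.8515

det(sI - A) = s^2 - (tr A)s + det A, with tr A = 2 + (-8) = -6 and det A = 2·(-8) - 12·(-2) = -16 - (-24) = 8.
So p(s) = det(sI - A) = s^2 + 6s + 8.
Factor s^2 + 6s + 8: two numbers with sum -6 and product 8 are -2 and -4, so s^2 + 6s + 8 = (s + 2)(s + 4).
Hence p(s) = (s + 2) (s + 4), with roots -4, -2.
The eigenvalues -4, -2 are distinct and real, so A is diagonalisable and x(t) = e^{At} x(0) = V diag(e^{λ_i t}) V^{-1} x(0), where the columns of V are the eigenvectors.
λ = -4: A - (-4)I = [[6, 12], [-2, -4]]. Row 1 gives 6·v1 + 12·v2 = 0, so take v_1 = [2, -1]^T.
λ = -2: A - (-2)I = [[4, 12], [-2, -6]]. Row 1 gives 4·v1 + 12·v2 = 0, so take v_2 = [3, -1]^T.
V = [v_1 v_2] = [[2, 3], [-1, -1]] has det V = 1, so V^{-1} = adj(V)/det V = [[-1, -3], [1, 2]].
Modal coordinates z(0) = V^{-1} x(0): (-1)·0 + (-3)·3 = -9; 1·0 + 2·3 = 6; so z(0) = [-9, 6]^T.
x_1(t) = Σ_i (v_i)_1 · z_i(0) · e^{λ_i t} (row 1 of V times the modal terms).
x_1(1.5) = 2·(-9)·e^{-4·1.5} + 3·6·e^{-2·1.5} = (-18)·0.002479 + 18·0.049787 = 0.8515.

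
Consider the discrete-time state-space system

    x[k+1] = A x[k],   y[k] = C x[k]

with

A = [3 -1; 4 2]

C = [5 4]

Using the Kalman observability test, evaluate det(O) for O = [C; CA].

-109

CA = [[31, 3]]
Observability matrix O = [C; CA] = [[5, 4], [31, 3]]
det(O) = 5·3 - 4·31 = 15 - 124 = -109
Since det(O) ≠ 0, rank(O) = 2 and the system is completely observable.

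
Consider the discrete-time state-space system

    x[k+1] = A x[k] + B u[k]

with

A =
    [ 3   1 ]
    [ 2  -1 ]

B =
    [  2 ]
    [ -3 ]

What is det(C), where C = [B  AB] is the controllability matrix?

23

AB = [[3], [7]]
Controllability matrix C = [B  AB] = [[2, 3], [-3, 7]]
det(C) = 2·7 - 3·(-3) = 14 - (-9) = 23
Since det(C) ≠ 0, rank(C) = 2 and the system is completely controllable.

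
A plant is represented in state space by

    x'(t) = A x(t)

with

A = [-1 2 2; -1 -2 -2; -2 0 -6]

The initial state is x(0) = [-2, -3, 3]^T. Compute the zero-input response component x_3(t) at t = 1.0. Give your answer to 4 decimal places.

0.4787

det(sI - A) = s^3 - (tr A)s^2 + (M11 + M22 + M33)s - det A, where Mii is the 2×2 principal minor of A obtained by deleting row i and column i.
tr A = (-1) + (-2) + (-6) = -9; M11 = (-2)·(-6) - (-2)·0 = 12 - 0 = 12; M22 = (-1)·(-6) - 2·(-2) = 6 - (-4) = 10; M33 = (-1)·(-2) - 2·(-1) = 2 - (-2) = 4; sum of minors = 26.
det A = (-1)·((-2)·(-6) - (-2)·0) - 2·((-1)·(-6) - (-2)·(-2)) + 2·((-1)·0 - (-2)·(-2)) = (-1)·12 - 2·2 + 2·(-4) = -24.
So p(s) = det(sI - A) = s^3 + 9s^2 + 26s + 24.
Rational-root test: any integer root divides 24. Testing small divisors, s = -2 works: p(-2) = -8 + 36 + (-52) + 24 = 0, so (s + 2) is a factor.
Dividing, p(s) = (s + 2)(s^2 + 7s + 12).
Factor s^2 + 7s + 12: two numbers with sum -7 and product 12 are -3 and -4, so s^2 + 7s + 12 = (s + 3)(s + 4).
Hence p(s) = (s + 2) (s + 3) (s + 4), with roots -4, -3, -2.
The eigenvalues -4, -3, -2 are distinct and real, so A is diagonalisable and x(t) = e^{At} x(0) = V diag(e^{λ_i t}) V^{-1} x(0), where the columns of V are the eigenvectors.
λ = -4: A - (-4)I = [[3, 2, 2], [-1, 2, -2], [-2, 0, -2]]. v must be orthogonal to every row; (row 1) × (row 2) = [-8, 4, 8], so take v_1 = [-2, 1, 2]^T.
λ = -3: A - (-3)I = [[2, 2, 2], [-1, 1, -2], [-2, 0, -3]]. v must be orthogonal to every row; (row 1) × (row 2) = [-6, 2, 4], so take v_2 = [3, -1, -2]^T.
λ = -2: A - (-2)I = [[1, 2, 2], [-1, 0, -2], [-2, 0, -4]]. v must be orthogonal to every row; (row 1) × (row 2) = [-4, 0, 2], so take v_3 = [-2, 0, 1]^T.
V = [v_1 v_2 v_3] = [[-2, 3, -2], [1, -1, 0], [2, -2, 1]] has det V = -1, so V^{-1} = adj(V)/det V = [[1, -1, 2], [1, -2, 2], [0, -2, 1]].
Modal coordinates z(0) = V^{-1} x(0): 1·(-2) + (-1)·(-3) + 2·3 = 7; 1·(-2) + (-2)·(-3) + 2·3 = 10; 0·(-2) + (-2)·(-3) + 1·3 = 9; so z(0) = [7, 10, 9]^T.
x_3(t) = Σ_i (v_i)_3 · z_i(0) · e^{λ_i t} (row 3 of V times the modal terms).
x_3(1.0) = 2·7·e^{-4·1.0} + (-2)·10·e^{-3·1.0} + 1·9·e^{-2·1.0} = 14·0.018316 + (-20)·0.049787 + 9·0.135335 = 0.4787.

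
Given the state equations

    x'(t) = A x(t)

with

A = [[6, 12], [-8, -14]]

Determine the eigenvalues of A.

-6, -2

det(sI - A) = s^2 - (tr A)s + det A, with tr A = 6 + (-14) = -8 and det A = 6·(-14) - 12·(-8) = -84 - (-96) = 12.
So p(s) = det(sI - A) = s^2 + 8s + 12.
Factor s^2 + 8s + 12: two numbers with sum -8 and product 12 are -2 and -6, so s^2 + 8s + 12 = (s + 2)(s + 6).
Hence p(s) = (s + 2) (s + 6), with roots -6, -2.
All eigenvalues have negative real part, so the system is asymptotically stable.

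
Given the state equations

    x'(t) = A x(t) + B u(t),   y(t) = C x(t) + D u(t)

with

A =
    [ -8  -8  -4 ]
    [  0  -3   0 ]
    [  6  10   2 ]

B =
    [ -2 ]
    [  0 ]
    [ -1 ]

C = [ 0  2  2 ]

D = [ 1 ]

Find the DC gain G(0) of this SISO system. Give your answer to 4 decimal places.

G(0) = C(-A)^{-1}B + D = -C A^{-1} B + D.
det A = -24, so A^{-1} = (1/-24)·adj(A) = [[1/4, 1, 1/2], [0, -1/3, 0], [-3/4, -4/3, -1]]
A^{-1} B = [-1, 0, 5/2]^T
C A^{-1} B = 5
G(0) = D - C A^{-1} B = 1 - (5) = -4

-4.0000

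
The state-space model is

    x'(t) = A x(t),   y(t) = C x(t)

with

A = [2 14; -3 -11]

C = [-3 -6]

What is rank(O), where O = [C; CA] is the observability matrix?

1

CA = [[12, 24]]
Observability matrix O = [C; CA] = [[-3, -6], [12, 24]]
Every row of O is a scalar multiple of row 1 = [-3, -6] (multipliers 1, -4), so the rows span a one-dimensional space.
O ≠ 0, hence rank(O) = 1.
rank(O) = 1 < n = 2, so the pair (A, C) is not completely observable.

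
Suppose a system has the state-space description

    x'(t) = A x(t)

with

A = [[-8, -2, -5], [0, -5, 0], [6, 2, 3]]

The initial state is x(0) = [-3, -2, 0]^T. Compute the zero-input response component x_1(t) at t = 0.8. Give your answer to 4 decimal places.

1.5403

det(sI - A) = s^3 - (tr A)s^2 + (M11 + M22 + M33)s - det A, where Mii is the 2×2 principal minor of A obtained by deleting row i and column i.
tr A = (-8) + (-5) + 3 = -10; M11 = (-5)·3 - 0·2 = -15 - 0 = -15; M22 = (-8)·3 - (-5)·6 = -24 - (-30) = 6; M33 = (-8)·(-5) - (-2)·0 = 40 - 0 = 40; sum of minors = 31.
det A = (-8)·((-5)·3 - 0·2) - (-2)·(0·3 - 0·6) + (-5)·(0·2 - (-5)·6) = (-8)·(-15) - (-2)·0 + (-5)·30 = -30.
So p(s) = det(sI - A) = s^3 + 10s^2 + 31s + 30.
Rational-root test: any integer root divides 30. Testing small divisors, s = -2 works: p(-2) = -8 + 40 + (-62) + 30 = 0, so (s + 2) is a factor.
Dividing, p(s) = (s + 2)(s^2 + 8s + 15).
Factor s^2 + 8s + 15: two numbers with sum -8 and product 15 are -3 and -5, so s^2 + 8s + 15 = (s + 3)(s + 5).
Hence p(s) = (s + 2) (s + 3) (s + 5), with roots -5, -3, -2.
The eigenvalues -5, -3, -2 are distinct and real, so A is diagonalisable and x(t) = e^{At} x(0) = V diag(e^{λ_i t}) V^{-1} x(0), where the columns of V are the eigenvectors.
λ = -5: A - (-5)I = [[-3, -2, -5], [0, 0, 0], [6, 2, 8]]. v must be orthogonal to every row; (row 1) × (row 3) = [-6, -6, 6], so take v_1 = [1, 1, -1]^T.
λ = -3: A - (-3)I = [[-5, -2, -5], [0, -2, 0], [6, 2, 6]]. v must be orthogonal to every row; (row 1) × (row 2) = [-10, 0, 10], so take v_2 = [-1, 0, 1]^T.
λ = -2: A - (-2)I = [[-6, -2, -5], [0, -3, 0], [6, 2, 5]]. v must be orthogonal to every row; (row 1) × (row 2) = [-15, 0, 18], so take v_3 = [-5, 0, 6]^T.
V = [v_1 v_2 v_3] = [[1, -1, -5], [1, 0, 0], [-1, 1, 6]] has det V = 1, so V^{-1} = adj(V)/det V = [[0, 1, 0], [-6, 1, -5], [1, 0, 1]].
Modal coordinates z(0) = V^{-1} x(0): 0·(-3) + 1·(-2) + 0·0 = -2; (-6)·(-3) + 1·(-2) + (-5)·0 = 16; 1·(-3) + 0·(-2) + 1·0 = -3; so z(0) = [-2, 16, -3]^T.
x_1(t) = Σ_i (v_i)_1 · z_i(0) · e^{λ_i t} (row 1 of V times the modal terms).
x_1(0.8) = 1·(-2)·e^{-5·0.8} + (-1)·16·e^{-3·0.8} + (-5)·(-3)·e^{-2·0.8} = (-2)·0.018316 + (-16)·0.090718 + 15·0.201897 = 1.5403.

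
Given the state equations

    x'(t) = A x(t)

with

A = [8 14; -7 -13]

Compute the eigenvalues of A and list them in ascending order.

-6, 1

det(sI - A) = s^2 - (tr A)s + det A, with tr A = 8 + (-13) = -5 and det A = 8·(-13) - 14·(-7) = -104 - (-98) = -6.
So p(s) = det(sI - A) = s^2 + 5s - 6.
Factor s^2 + 5s - 6: two numbers with sum -5 and product -6 are 1 and -6, so s^2 + 5s - 6 = (s - 1)(s + 6).
Hence p(s) = (s - 1) (s + 6), with roots -6, 1.
At least one eigenvalue has non-negative real part, so the system is not asymptotically stable.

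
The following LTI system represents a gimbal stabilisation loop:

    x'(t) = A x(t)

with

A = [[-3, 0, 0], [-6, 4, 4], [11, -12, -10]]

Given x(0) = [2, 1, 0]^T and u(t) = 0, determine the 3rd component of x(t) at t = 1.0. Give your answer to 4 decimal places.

det(sI - A) = s^3 - (tr A)s^2 + (M11 + M22 + M33)s - det A, where Mii is the 2×2 principal minor of A obtained by deleting row i and column i.
tr A = (-3) + 4 + (-10) = -9; M11 = 4·(-10) - 4·(-12) = -40 - (-48) = 8; M22 = (-3)·(-10) - 0·11 = 30 - 0 = 30; M33 = (-3)·4 - 0·(-6) = -12 - 0 = -12; sum of minors = 26.
det A = (-3)·(4·(-10) - 4·(-12)) - 0·((-6)·(-10) - 4·11) + 0·((-6)·(-12) - 4·11) = (-3)·8 - 0·16 + 0·28 = -24.
So p(s) = det(sI - A) = s^3 + 9s^2 + 26s + 24.
Rational-root test: any integer root divides 24. Testing small divisors, s = -2 works: p(-2) = -8 + 36 + (-52) + 24 = 0, so (s + 2) is a factor.
Dividing, p(s) = (s + 2)(s^2 + 7s + 12).
Factor s^2 + 7s + 12: two numbers with sum -7 and product 12 are -3 and -4, so s^2 + 7s + 12 = (s + 3)(s + 4).
Hence p(s) = (s + 2) (s + 3) (s + 4), with roots -4, -3, -2.
The eigenvalues -4, -3, -2 are distinct and real, so A is diagonalisable and x(t) = e^{At} x(0) = V diag(e^{λ_i t}) V^{-1} x(0), where the columns of V are the eigenvectors.
λ = -4: A - (-4)I = [[1, 0, 0], [-6, 8, 4], [11, -12, -6]]. v must be orthogonal to every row; (row 1) × (row 2) = [0, -4, 8], so take v_1 = [0, 1, -2]^T.
λ = -3: A - (-3)I = [[0, 0, 0], [-6, 7, 4], [11, -12, -7]]. v must be orthogonal to every row; (row 2) × (row 3) = [-1, 2, -5], so take v_2 = [1, -2, 5]^T.
λ = -2: A - (-2)I = [[-1, 0, 0], [-6, 6, 4], [11, -12, -8]]. v must be orthogonal to every row; (row 1) × (row 2) = [0, 4, -6], so take v_3 = [0, 2, -3]^T.
V = [v_1 v_2 v_3] = [[0, 1, 0], [1, -2, 2], [-2, 5, -3]] has det V = -1, so V^{-1} = adj(V)/det V = [[4, -3, -2], [1, 0, 0], [-1, 2, 1]].
Modal coordinates z(0) = V^{-1} x(0): 4·2 + (-3)·1 + (-2)·0 = 5; 1·2 + 0·1 + 0·0 = 2; (-1)·2 + 2·1 + 1·0 = 0; so z(0) = [5, 2, 0]^T.
x_3(t) = Σ_i (v_i)_3 · z_i(0) · e^{λ_i t} (row 3 of V times the modal terms).
x_3(1.0) = (-2)·5·e^{-4·1.0} + 5·2·e^{-3·1.0} + (-3)·0·e^{-2·1.0} = (-10)·0.018316 + 10·0.049787 + 0·0.135335 = 0.3147.

0.3147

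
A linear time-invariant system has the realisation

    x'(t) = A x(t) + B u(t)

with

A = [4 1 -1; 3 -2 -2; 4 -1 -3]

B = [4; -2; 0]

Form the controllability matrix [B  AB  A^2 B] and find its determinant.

-1360

AB = [[14], [16], [18]]
A^2B = [[54], [-26], [-14]]
Controllability matrix C = [B  AB  A^2B] = [[4, 14, 54], [-2, 16, -26], [0, 18, -14]]
Expanding along the first row, det(C) = 4·(16·(-14) - (-26)·18) - 14·((-2)·(-14) - (-26)·0) + 54·((-2)·18 - 16·0) = 4·244 - 14·28 + 54·(-36) = -1360
Since det(C) ≠ 0, rank(C) = 3 and the system is completely controllable.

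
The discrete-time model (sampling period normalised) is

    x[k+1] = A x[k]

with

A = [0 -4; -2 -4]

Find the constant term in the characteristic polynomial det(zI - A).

-8

For a 2×2 matrix, det(zI - A) = z^2 - (tr A)z + det A.
tr A = -4, det A = -8.
So p(z) = z^2 + 4z - 8.
The constant term is -8.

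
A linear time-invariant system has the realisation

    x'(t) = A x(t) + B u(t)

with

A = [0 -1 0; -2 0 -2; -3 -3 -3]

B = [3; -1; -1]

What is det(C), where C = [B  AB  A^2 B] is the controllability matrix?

AB = [[1], [-4], [-3]]
A^2B = [[4], [4], [18]]
Controllability matrix C = [B  AB  A^2B] = [[3, 1, 4], [-1, -4, 4], [-1, -3, 18]]
Expanding along the first row, det(C) = 3·((-4)·18 - 4·(-3)) - 1·((-1)·18 - 4·(-1)) + 4·((-1)·(-3) - (-4)·(-1)) = 3·(-60) - 1·(-14) + 4·(-1) = -170
Since det(C) ≠ 0, rank(C) = 3 and the system is completely controllable.

-170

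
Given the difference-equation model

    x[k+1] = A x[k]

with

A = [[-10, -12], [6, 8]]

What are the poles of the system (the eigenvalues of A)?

det(zI - A) = z^2 - (tr A)z + det A, with tr A = (-10) + 8 = -2 and det A = (-10)·8 - (-12)·6 = -80 - (-72) = -8.
So p(z) = det(zI - A) = z^2 + 2z - 8.
Factor z^2 + 2z - 8: two numbers with sum -2 and product -8 are 2 and -4, so z^2 + 2z - 8 = (z - 2)(z + 4).
Hence p(z) = (z - 2) (z + 4), with roots -4, 2.

-4, 2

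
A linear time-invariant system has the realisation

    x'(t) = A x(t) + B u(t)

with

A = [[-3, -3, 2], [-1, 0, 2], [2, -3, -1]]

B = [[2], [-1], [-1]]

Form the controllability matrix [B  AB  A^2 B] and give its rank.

AB = [[-5], [-4], [8]]
A^2B = [[43], [21], [-6]]
Controllability matrix C = [B  AB  A^2B] = [[2, -5, 43], [-1, -4, 21], [-1, 8, -6]]
det(C) = 2·((-4)·(-6) - 21·8) - (-5)·((-1)·(-6) - 21·(-1)) + 43·((-1)·8 - (-4)·(-1)) = 2·(-144) - (-5)·27 + 43·(-12) = -669 ≠ 0, so rank(C) = 3.
rank(C) = 3 = n, so the pair (A, B) is completely controllable.

3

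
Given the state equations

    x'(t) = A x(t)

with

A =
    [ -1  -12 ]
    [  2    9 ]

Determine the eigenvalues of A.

det(sI - A) = s^2 - (tr A)s + det A, with tr A = (-1) + 9 = 8 and det A = (-1)·9 - (-12)·2 = -9 - (-24) = 15.
So p(s) = det(sI - A) = s^2 - 8s + 15.
Factor s^2 - 8s + 15: two numbers with sum 8 and product 15 are 5 and 3, so s^2 - 8s + 15 = (s - 5)(s - 3).
Hence p(s) = (s - 5) (s - 3), with roots 3, 5.
At least one eigenvalue has non-negative real part, so the system is not asymptotically stable.

3, 5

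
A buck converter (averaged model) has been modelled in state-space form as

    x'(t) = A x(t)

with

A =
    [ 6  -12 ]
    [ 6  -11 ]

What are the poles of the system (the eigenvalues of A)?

-3, -2

det(sI - A) = s^2 - (tr A)s + det A, with tr A = 6 + (-11) = -5 and det A = 6·(-11) - (-12)·6 = -66 - (-72) = 6.
So p(s) = det(sI - A) = s^2 + 5s + 6.
Factor s^2 + 5s + 6: two numbers with sum -5 and product 6 are -2 and -3, so s^2 + 5s + 6 = (s + 2)(s + 3).
Hence p(s) = (s + 2) (s + 3), with roots -3, -2.
All eigenvalues have negative real part, so the system is asymptotically stable.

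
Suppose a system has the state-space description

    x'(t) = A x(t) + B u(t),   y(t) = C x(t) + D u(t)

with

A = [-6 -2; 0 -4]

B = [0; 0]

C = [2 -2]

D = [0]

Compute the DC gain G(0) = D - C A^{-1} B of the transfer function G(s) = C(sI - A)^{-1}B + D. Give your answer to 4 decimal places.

0.0000

G(0) = C(-A)^{-1}B + D = -C A^{-1} B + D.
det A = 24, so A^{-1} = (1/24)·adj(A) = [[-1/6, 1/12], [0, -1/4]]
A^{-1} B = [0, 0]^T
C A^{-1} B = 0
G(0) = D - C A^{-1} B = 0 - (0) = 0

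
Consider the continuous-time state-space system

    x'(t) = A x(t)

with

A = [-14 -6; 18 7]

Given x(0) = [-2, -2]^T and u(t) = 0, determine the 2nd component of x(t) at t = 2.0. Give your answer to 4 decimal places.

det(sI - A) = s^2 - (tr A)s + det A, with tr A = (-14) + 7 = -7 and det A = (-14)·7 - (-6)·18 = -98 - (-108) = 10.
So p(s) = det(sI - A) = s^2 + 7s + 10.
Factor s^2 + 7s + 10: two numbers with sum -7 and product 10 are -2 and -5, so s^2 + 7s + 10 = (s + 2)(s + 5).
Hence p(s) = (s + 2) (s + 5), with roots -5, -2.
The eigenvalues -5, -2 are distinct and real, so A is diagonalisable and x(t) = e^{At} x(0) = V diag(e^{λ_i t}) V^{-1} x(0), where the columns of V are the eigenvectors.
λ = -5: A - (-5)I = [[-9, -6], [18, 12]]. Row 1 gives (-9)·v1 + (-6)·v2 = 0, so take v_1 = [2, -3]^T.
λ = -2: A - (-2)I = [[-12, -6], [18, 9]]. Row 1 gives (-12)·v1 + (-6)·v2 = 0, so take v_2 = [1, -2]^T.
V = [v_1 v_2] = [[2, 1], [-3, -2]] has det V = -1, so V^{-1} = adj(V)/det V = [[2, 1], [-3, -2]].
Modal coordinates z(0) = V^{-1} x(0): 2·(-2) + 1·(-2) = -6; (-3)·(-2) + (-2)·(-2) = 10; so z(0) = [-6, 10]^T.
x_2(t) = Σ_i (v_i)_2 · z_i(0) · e^{λ_i t} (row 2 of V times the modal terms).
x_2(2.0) = (-3)·(-6)·e^{-5·2.0} + (-2)·10·e^{-2·2.0} = 18·0.000045 + (-20)·0.018316 = -0.3655.

-0.3655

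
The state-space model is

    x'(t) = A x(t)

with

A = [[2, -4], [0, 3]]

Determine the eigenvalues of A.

2, 3

det(sI - A) = s^2 - (tr A)s + det A, with tr A = 2 + 3 = 5 and det A = 2·3 - (-4)·0 = 6 - 0 = 6.
So p(s) = det(sI - A) = s^2 - 5s + 6.
Factor s^2 - 5s + 6: two numbers with sum 5 and product 6 are 3 and 2, so s^2 - 5s + 6 = (s - 3)(s - 2).
Hence p(s) = (s - 3) (s - 2), with roots 2, 3.
At least one eigenvalue has non-negative real part, so the system is not asymptotically stable.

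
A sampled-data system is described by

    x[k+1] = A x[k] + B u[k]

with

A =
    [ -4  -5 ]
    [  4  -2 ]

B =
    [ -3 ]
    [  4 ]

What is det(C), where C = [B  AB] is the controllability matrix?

AB = [[-8], [-20]]
Controllability matrix C = [B  AB] = [[-3, -8], [4, -20]]
det(C) = (-3)·(-20) - (-8)·4 = 60 - (-32) = 92
Since det(C) ≠ 0, rank(C) = 2 and the system is completely controllable.

92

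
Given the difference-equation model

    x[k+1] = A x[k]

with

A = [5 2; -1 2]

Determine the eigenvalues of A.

3, 4

det(zI - A) = z^2 - (tr A)z + det A, with tr A = 5 + 2 = 7 and det A = 5·2 - 2·(-1) = 10 - (-2) = 12.
So p(z) = det(zI - A) = z^2 - 7z + 12.
Factor z^2 - 7z + 12: two numbers with sum 7 and product 12 are 4 and 3, so z^2 - 7z + 12 = (z - 4)(z - 3).
Hence p(z) = (z - 4) (z - 3), with roots 3, 4.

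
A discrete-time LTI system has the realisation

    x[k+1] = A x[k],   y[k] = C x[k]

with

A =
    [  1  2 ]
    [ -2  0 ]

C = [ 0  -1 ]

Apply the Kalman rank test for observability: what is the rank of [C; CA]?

CA = [[2, 0]]
Observability matrix O = [C; CA] = [[0, -1], [2, 0]]
det(O) = 0·0 - (-1)·2 = 0 - (-2) = 2 ≠ 0, so rank(O) = 2.
rank(O) = 2 = n, so the pair (A, C) is completely observable.

2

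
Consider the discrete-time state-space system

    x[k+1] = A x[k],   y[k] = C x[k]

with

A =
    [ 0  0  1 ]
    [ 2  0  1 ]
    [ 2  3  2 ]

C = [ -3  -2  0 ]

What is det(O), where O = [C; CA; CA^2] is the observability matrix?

237

CA = [[-4, 0, -5]]
CA^2 = [[-10, -15, -14]]
Observability matrix O = [C; CA; CA^2] = [[-3, -2, 0], [-4, 0, -5], [-10, -15, -14]]
Expanding along the first row, det(O) = (-3)·(0·(-14) - (-5)·(-15)) - (-2)·((-4)·(-14) - (-5)·(-10)) + 0·((-4)·(-15) - 0·(-10)) = (-3)·(-75) - (-2)·6 + 0·60 = 237
Since det(O) ≠ 0, rank(O) = 3 and the system is completely observable.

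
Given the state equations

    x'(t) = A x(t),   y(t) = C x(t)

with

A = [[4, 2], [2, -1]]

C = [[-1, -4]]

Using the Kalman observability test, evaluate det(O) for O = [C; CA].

CA = [[-12, 2]]
Observability matrix O = [C; CA] = [[-1, -4], [-12, 2]]
det(O) = (-1)·2 - (-4)·(-12) = -2 - 48 = -50
Since det(O) ≠ 0, rank(O) = 2 and the system is completely observable.

-50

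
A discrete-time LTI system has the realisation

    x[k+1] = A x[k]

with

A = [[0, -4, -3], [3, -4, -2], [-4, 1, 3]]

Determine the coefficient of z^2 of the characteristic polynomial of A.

1

Expand det(zI - A) for the 3×3 matrix.
p(z) = z^3 + z^2 - 10z - 43.
(Check: constant term = det(-A) = (-1)^3 det A = -43; coefficient of z^2 = -tr A = 1.)
The coefficient of z^2 is 1.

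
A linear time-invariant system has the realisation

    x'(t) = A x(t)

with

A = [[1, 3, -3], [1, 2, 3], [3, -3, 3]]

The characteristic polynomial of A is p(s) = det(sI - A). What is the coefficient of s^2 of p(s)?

Expand det(sI - A) for the 3×3 matrix.
p(s) = s^3 - 6s^2 + 26s - 60.
(Check: constant term = det(-A) = (-1)^3 det A = -60; coefficient of s^2 = -tr A = -6.)
The coefficient of s^2 is -6.

-6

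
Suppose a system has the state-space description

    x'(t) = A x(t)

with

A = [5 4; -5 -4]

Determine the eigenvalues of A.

det(sI - A) = s^2 - (tr A)s + det A, with tr A = 5 + (-4) = 1 and det A = 5·(-4) - 4·(-5) = -20 - (-20) = 0.
So p(s) = det(sI - A) = s^2 - s.
Factor s^2 - s: two numbers with sum 1 and product 0 are 1 and 0, so s^2 - s = s(s - 1).
Hence p(s) = s (s - 1), with roots 0, 1.
At least one eigenvalue has non-negative real part, so the system is not asymptotically stable.

0, 1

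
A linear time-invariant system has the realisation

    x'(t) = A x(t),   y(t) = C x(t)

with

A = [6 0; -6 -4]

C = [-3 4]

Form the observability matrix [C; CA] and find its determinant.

CA = [[-42, -16]]
Observability matrix O = [C; CA] = [[-3, 4], [-42, -16]]
det(O) = (-3)·(-16) - 4·(-42) = 48 - (-168) = 216
Since det(O) ≠ 0, rank(O) = 2 and the system is completely observable.

216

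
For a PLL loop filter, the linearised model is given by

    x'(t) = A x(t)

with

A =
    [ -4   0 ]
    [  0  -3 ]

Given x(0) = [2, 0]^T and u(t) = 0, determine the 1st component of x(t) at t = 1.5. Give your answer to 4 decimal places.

det(sI - A) = s^2 - (tr A)s + det A, with tr A = (-4) + (-3) = -7 and det A = (-4)·(-3) - 0·0 = 12 - 0 = 12.
So p(s) = det(sI - A) = s^2 + 7s + 12.
Factor s^2 + 7s + 12: two numbers with sum -7 and product 12 are -3 and -4, so s^2 + 7s + 12 = (s + 3)(s + 4).
Hence p(s) = (s + 3) (s + 4), with roots -4, -3.
The eigenvalues -4, -3 are distinct and real, so A is diagonalisable and x(t) = e^{At} x(0) = V diag(e^{λ_i t}) V^{-1} x(0), where the columns of V are the eigenvectors.
λ = -4: A - (-4)I = [[0, 0], [0, 1]]. Row 2 gives 0·v1 + 1·v2 = 0, so take v_1 = [1, 0]^T.
λ = -3: A - (-3)I = [[-1, 0], [0, 0]]. Row 1 gives (-1)·v1 + 0·v2 = 0, so take v_2 = [0, 1]^T.
V = [v_1 v_2] = [[1, 0], [0, 1]] has det V = 1, so V^{-1} = adj(V)/det V = [[1, 0], [0, 1]].
Modal coordinates z(0) = V^{-1} x(0): 1·2 + 0·0 = 2; 0·2 + 1·0 = 0; so z(0) = [2, 0]^T.
x_1(t) = Σ_i (v_i)_1 · z_i(0) · e^{λ_i t} (row 1 of V times the modal terms).
x_1(1.5) = 1·2·e^{-4·1.5} + 0·0·e^{-3·1.5} = 2·0.002479 + 0·0.011109 = 0.0050.

0.0050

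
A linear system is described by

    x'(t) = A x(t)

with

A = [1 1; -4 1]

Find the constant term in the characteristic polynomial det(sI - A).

For a 2×2 matrix, det(sI - A) = s^2 - (tr A)s + det A.
tr A = 2, det A = 5.
So p(s) = s^2 - 2s + 5.
The constant term is 5.

5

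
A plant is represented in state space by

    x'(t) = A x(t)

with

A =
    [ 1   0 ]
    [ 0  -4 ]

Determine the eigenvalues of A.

det(sI - A) = s^2 - (tr A)s + det A, with tr A = 1 + (-4) = -3 and det A = 1·(-4) - 0·0 = -4 - 0 = -4.
So p(s) = det(sI - A) = s^2 + 3s - 4.
Factor s^2 + 3s - 4: two numbers with sum -3 and product -4 are 1 and -4, so s^2 + 3s - 4 = (s - 1)(s + 4).
Hence p(s) = (s - 1) (s + 4), with roots -4, 1.
At least one eigenvalue has non-negative real part, so the system is not asymptotically stable.

-4, 1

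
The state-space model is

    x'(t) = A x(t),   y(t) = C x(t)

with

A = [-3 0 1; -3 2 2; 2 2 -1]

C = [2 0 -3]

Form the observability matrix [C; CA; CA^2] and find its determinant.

CA = [[-12, -6, 5]]
CA^2 = [[64, -2, -29]]
Observability matrix O = [C; CA; CA^2] = [[2, 0, -3], [-12, -6, 5], [64, -2, -29]]
Expanding along the first row, det(O) = 2·((-6)·(-29) - 5·(-2)) - 0·((-12)·(-29) - 5·64) + (-3)·((-12)·(-2) - (-6)·64) = 2·184 - 0·28 + (-3)·408 = -856
Since det(O) ≠ 0, rank(O) = 3 and the system is completely observable.

-856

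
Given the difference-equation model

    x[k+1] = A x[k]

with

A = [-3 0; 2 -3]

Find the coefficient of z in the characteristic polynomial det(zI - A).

For a 2×2 matrix, det(zI - A) = z^2 - (tr A)z + det A.
tr A = -6, det A = 9.
So p(z) = z^2 + 6z + 9.
The coefficient of z is 6.

6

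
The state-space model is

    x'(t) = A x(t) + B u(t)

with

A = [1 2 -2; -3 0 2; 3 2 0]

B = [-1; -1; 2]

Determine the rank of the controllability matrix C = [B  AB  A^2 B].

3

AB = [[-7], [7], [-5]]
A^2B = [[17], [11], [-7]]
Controllability matrix C = [B  AB  A^2B] = [[-1, -7, 17], [-1, 7, 11], [2, -5, -7]]
det(C) = (-1)·(7·(-7) - 11·(-5)) - (-7)·((-1)·(-7) - 11·2) + 17·((-1)·(-5) - 7·2) = (-1)·6 - (-7)·(-15) + 17·(-9) = -264 ≠ 0, so rank(C) = 3.
rank(C) = 3 = n, so the pair (A, B) is completely controllable.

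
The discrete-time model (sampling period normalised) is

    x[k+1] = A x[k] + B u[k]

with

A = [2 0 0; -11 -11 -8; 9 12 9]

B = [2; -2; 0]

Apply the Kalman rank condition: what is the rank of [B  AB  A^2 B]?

AB = [[4], [0], [-6]]
A^2B = [[8], [4], [-18]]
Controllability matrix C = [B  AB  A^2B] = [[2, 4, 8], [-2, 0, 4], [0, -6, -18]]
The rows r1, r2, r3 of C are linearly dependent: 3·r1 + 3·r2 + 2·r3 = 0 (check each entry), so rank(C) ≤ 2.
The 2×2 minor from rows 1, 2, columns 1, 2 is 2·0 - 4·(-2) = 0 - (-8) = 8 ≠ 0, so rank(C) = 2.
rank(C) = 2 < n = 3, so the pair (A, B) is not completely controllable.

2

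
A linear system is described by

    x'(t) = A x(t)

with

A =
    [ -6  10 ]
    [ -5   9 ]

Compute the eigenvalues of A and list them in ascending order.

det(sI - A) = s^2 - (tr A)s + det A, with tr A = (-6) + 9 = 3 and det A = (-6)·9 - 10·(-5) = -54 - (-50) = -4.
So p(s) = det(sI - A) = s^2 - 3s - 4.
Factor s^2 - 3s - 4: two numbers with sum 3 and product -4 are 4 and -1, so s^2 - 3s - 4 = (s - 4)(s + 1).
Hence p(s) = (s - 4) (s + 1), with roots -1, 4.
At least one eigenvalue has non-negative real part, so the system is not asymptotically stable.

-1, 4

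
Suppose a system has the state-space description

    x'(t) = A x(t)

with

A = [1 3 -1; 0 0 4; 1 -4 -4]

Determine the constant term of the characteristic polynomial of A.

-28

Expand det(sI - A) for the 3×3 matrix.
p(s) = s^3 + 3s^2 + 13s - 28.
(Check: constant term = det(-A) = (-1)^3 det A = -28; coefficient of s^2 = -tr A = 3.)
The constant term is -28.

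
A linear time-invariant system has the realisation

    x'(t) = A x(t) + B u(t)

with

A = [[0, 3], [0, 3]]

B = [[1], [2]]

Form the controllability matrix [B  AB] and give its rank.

2

AB = [[6], [6]]
Controllability matrix C = [B  AB] = [[1, 6], [2, 6]]
det(C) = 1·6 - 6·2 = 6 - 12 = -6 ≠ 0, so rank(C) = 2.
rank(C) = 2 = n, so the pair (A, B) is completely controllable.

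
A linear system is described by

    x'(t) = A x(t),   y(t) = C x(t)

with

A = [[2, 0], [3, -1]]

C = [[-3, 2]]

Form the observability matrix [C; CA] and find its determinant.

6

CA = [[0, -2]]
Observability matrix O = [C; CA] = [[-3, 2], [0, -2]]
det(O) = (-3)·(-2) - 2·0 = 6 - 0 = 6
Since det(O) ≠ 0, rank(O) = 2 and the system is completely observable.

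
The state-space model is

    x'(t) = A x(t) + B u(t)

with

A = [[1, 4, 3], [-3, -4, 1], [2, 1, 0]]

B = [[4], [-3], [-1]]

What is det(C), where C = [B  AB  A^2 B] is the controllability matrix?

AB = [[-11], [-1], [5]]
A^2B = [[0], [42], [-23]]
Controllability matrix C = [B  AB  A^2B] = [[4, -11, 0], [-3, -1, 42], [-1, 5, -23]]
Expanding along the first row, det(C) = 4·((-1)·(-23) - 42·5) - (-11)·((-3)·(-23) - 42·(-1)) + 0·((-3)·5 - (-1)·(-1)) = 4·(-187) - (-11)·111 + 0·(-16) = 473
Since det(C) ≠ 0, rank(C) = 3 and the system is completely controllable.

473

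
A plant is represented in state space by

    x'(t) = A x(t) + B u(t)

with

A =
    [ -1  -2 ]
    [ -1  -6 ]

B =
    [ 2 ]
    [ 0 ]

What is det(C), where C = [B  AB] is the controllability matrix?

-4

AB = [[-2], [-2]]
Controllability matrix C = [B  AB] = [[2, -2], [0, -2]]
det(C) = 2·(-2) - (-2)·0 = -4 - 0 = -4
Since det(C) ≠ 0, rank(C) = 2 and the system is completely controllable.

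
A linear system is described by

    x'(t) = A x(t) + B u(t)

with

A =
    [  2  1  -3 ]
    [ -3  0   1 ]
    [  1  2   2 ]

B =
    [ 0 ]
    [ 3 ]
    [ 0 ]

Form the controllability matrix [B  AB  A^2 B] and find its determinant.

-351

AB = [[3], [0], [6]]
A^2B = [[-12], [-3], [15]]
Controllability matrix C = [B  AB  A^2B] = [[0, 3, -12], [3, 0, -3], [0, 6, 15]]
Expanding along the first row, det(C) = 0·(0·15 - (-3)·6) - 3·(3·15 - (-3)·0) + (-12)·(3·6 - 0·0) = 0·18 - 3·45 + (-12)·18 = -351
Since det(C) ≠ 0, rank(C) = 3 and the system is completely controllable.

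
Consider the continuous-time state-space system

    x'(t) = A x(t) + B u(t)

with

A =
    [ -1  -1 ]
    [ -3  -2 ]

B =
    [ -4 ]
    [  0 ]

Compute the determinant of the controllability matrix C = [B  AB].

-48

AB = [[4], [12]]
Controllability matrix C = [B  AB] = [[-4, 4], [0, 12]]
det(C) = (-4)·12 - 4·0 = -48 - 0 = -48
Since det(C) ≠ 0, rank(C) = 2 and the system is completely controllable.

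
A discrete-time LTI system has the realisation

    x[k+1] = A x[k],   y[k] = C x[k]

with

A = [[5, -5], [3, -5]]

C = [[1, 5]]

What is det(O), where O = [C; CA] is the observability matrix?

CA = [[20, -30]]
Observability matrix O = [C; CA] = [[1, 5], [20, -30]]
det(O) = 1·(-30) - 5·20 = -30 - 100 = -130
Since det(O) ≠ 0, rank(O) = 2 and the system is completely observable.

-130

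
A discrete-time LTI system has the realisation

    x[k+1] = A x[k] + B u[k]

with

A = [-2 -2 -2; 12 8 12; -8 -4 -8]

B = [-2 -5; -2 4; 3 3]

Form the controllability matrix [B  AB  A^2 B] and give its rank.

AB = [[2, -4], [-4, 8], [0, 0]]
A^2B = [[4, -8], [-8, 16], [0, 0]]
Controllability matrix C = [B  AB  A^2B] = [[-2, -5, 2, -4, 4, -8], [-2, 4, -4, 8, -8, 16], [3, 3, 0, 0, 0, 0]]
The rows r1, r2, r3 of C are linearly dependent: 2·r1 + r2 + 2·r3 = 0 (check each entry), so rank(C) ≤ 2.
The 2×2 minor from rows 1, 2, columns 1, 2 is (-2)·4 - (-5)·(-2) = -8 - 10 = -18 ≠ 0, so rank(C) = 2.
rank(C) = 2 < n = 3, so the pair (A, B) is not completely controllable.

2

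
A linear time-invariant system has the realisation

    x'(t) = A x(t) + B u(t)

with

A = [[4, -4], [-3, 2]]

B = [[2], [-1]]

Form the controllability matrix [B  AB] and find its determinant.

-4

AB = [[12], [-8]]
Controllability matrix C = [B  AB] = [[2, 12], [-1, -8]]
det(C) = 2·(-8) - 12·(-1) = -16 - (-12) = -4
Since det(C) ≠ 0, rank(C) = 2 and the system is completely controllable.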